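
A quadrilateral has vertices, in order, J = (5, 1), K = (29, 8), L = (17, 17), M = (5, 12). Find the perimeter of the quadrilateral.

64

|JK| = √((24)² + (7)²) = √625 = 25
|KL| = √((-12)² + (9)²) = √225 = 15
|LM| = √((-12)² + (-5)²) = √169 = 13
|MJ| = √((0)² + (-11)²) = √121 = 11
Perimeter = 25 + 15 + 13 + 11 = 64.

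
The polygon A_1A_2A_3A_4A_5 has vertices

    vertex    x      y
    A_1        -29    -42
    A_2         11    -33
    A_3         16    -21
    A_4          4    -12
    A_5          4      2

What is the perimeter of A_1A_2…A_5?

138

|A_1A_2| = √((40)² + (9)²) = √1681 = 41
|A_2A_3| = √((5)² + (12)²) = √169 = 13
|A_3A_4| = √((-12)² + (9)²) = √225 = 15
|A_4A_5| = √((0)² + (14)²) = √196 = 14
|A_5A_1| = √((-33)² + (-44)²) = √3025 = 55
Perimeter = 41 + 13 + 15 + 14 + 55 = 138.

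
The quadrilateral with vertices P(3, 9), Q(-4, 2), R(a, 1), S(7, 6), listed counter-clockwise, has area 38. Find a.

The doubled signed area Σ (x_i y_{i+1} − x_{i+1} y_i) is linear in a.
With a=0 it equals 76; the coefficient of a is 4 (from the two edges through R).
So 4·a + 76 = 2·38 = 76 ⇒ a = 0.

0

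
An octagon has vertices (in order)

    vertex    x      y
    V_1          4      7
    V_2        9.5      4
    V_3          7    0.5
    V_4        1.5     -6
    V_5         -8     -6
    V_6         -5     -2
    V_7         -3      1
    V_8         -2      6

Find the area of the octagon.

Apply the shoelace (surveyor's) formula: 2A = Σ (x_i·y_{i+1} − x_{i+1}·y_i), indices taken mod 8.
Σ = (-50.5) + (-23.25) + (-42.75) + (-57) + (-14) + (-11) + (-16) + (-38) = -252.5
Area = |Σ|/2 = 126.25.

126.25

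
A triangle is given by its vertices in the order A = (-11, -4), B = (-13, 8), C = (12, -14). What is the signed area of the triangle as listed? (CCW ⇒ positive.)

Cross-terms: -140, 86, -202  ⇒  Σ = -256
Signed area = Σ/2 = -128 (negative ⇒ clockwise traversal).

-128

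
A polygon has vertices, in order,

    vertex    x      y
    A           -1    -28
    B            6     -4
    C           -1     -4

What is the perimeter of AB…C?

|AB| = √((7)² + (24)²) = √625 = 25
|BC| = √((-7)² + (0)²) = √49 = 7
|CA| = √((0)² + (-24)²) = √576 = 24
Perimeter = 25 + 7 + 24 = 56.

56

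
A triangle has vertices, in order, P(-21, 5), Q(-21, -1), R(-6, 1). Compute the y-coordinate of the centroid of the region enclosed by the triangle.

5/3

Apply the shoelace formula. First the cross-terms c_i = x_i·y_{i+1} − x_{i+1}·y_i:
  126, -27, -9  ⇒  2A = 90, A = 45.
Then Σ (y_i + y_{i+1})·c_i = 450, so ȳ = 450 / (6·45) = 5/3.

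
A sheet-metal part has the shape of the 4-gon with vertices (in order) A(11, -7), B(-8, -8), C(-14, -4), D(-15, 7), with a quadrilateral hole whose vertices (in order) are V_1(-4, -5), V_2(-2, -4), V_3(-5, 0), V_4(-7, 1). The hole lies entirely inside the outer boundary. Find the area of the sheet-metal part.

167

Outer boundary:
Apply Gauss's area formula: 2A = Σ (x_i·y_{i+1} − x_{i+1}·y_i), indices taken mod 4.
A→B: (11)(-8) − (-8)(-7) = -144
B→C: (-8)(-4) − (-14)(-8) = -80
C→D: (-14)(7) − (-15)(-4) = -158
D→A: (-15)(-7) − (11)(7) = 28
Σ = -354
Area = |Σ|/2 = 177.
Hole:
Σ = (6) + (-20) + (-5) + (39) = 20
Area = |Σ|/2 = 10.
Net area = 177 − 10 = 167.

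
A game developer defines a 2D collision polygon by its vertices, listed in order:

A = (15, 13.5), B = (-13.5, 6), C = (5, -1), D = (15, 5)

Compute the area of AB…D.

211.625

Apply the shoelace formula: 2A = Σ (x_i·y_{i+1} − x_{i+1}·y_i), indices taken mod 4.
A→B: (15)(6) − (-13.5)(13.5) = 272.25
B→C: (-13.5)(-1) − (5)(6) = -16.5
C→D: (5)(5) − (15)(-1) = 40
D→A: (15)(13.5) − (15)(5) = 127.5
Σ = 423.25
Area = |Σ|/2 = 211.625.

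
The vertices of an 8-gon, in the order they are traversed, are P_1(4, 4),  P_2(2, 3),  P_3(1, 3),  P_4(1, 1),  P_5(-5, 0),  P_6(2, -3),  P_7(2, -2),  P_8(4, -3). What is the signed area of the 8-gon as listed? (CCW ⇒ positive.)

28.5

Apply Gauss's area formula: 2A = Σ (x_i·y_{i+1} − x_{i+1}·y_i), indices taken mod 8.
P_1→P_2: (4)(3) − (2)(4) = 4
P_2→P_3: (2)(3) − (1)(3) = 3
P_3→P_4: (1)(1) − (1)(3) = -2
P_4→P_5: (1)(0) − (-5)(1) = 5
P_5→P_6: (-5)(-3) − (2)(0) = 15
P_6→P_7: (2)(-2) − (2)(-3) = 2
P_7→P_8: (2)(-3) − (4)(-2) = 2
P_8→P_1: (4)(4) − (4)(-3) = 28
Σ = 57
Signed area = Σ/2 = 28.5 (positive ⇒ counter-clockwise traversal).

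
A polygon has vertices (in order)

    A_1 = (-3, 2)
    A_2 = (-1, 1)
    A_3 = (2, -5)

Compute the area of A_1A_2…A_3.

4.5

Σ = (-1) + (3) + (-11) = -9
Area = |Σ|/2 = 4.5.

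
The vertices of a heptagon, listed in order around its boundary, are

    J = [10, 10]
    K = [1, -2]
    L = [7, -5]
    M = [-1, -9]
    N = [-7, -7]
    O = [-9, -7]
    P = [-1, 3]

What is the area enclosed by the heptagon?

116.5

Apply the surveyor's formula: 2A = Σ (x_i·y_{i+1} − x_{i+1}·y_i), indices taken mod 7.
Cross-terms: -30, 9, -68, -56, -14, -34, -40  ⇒  Σ = -233
Area = |Σ|/2 = 116.5.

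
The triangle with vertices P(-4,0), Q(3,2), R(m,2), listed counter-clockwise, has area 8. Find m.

The doubled signed area Σ (x_i y_{i+1} − x_{i+1} y_i) is linear in m.
With m=0 it equals 6; the coefficient of m is -2 (from the two edges through R).
So -2·m + 6 = 2·8 = 16 ⇒ m = -5.

-5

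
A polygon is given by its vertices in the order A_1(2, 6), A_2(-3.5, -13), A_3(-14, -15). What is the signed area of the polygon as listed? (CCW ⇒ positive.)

-94.25

Σ = (-5) + (-129.5) + (-54) = -188.5
Signed area = Σ/2 = -94.25 (negative ⇒ clockwise traversal).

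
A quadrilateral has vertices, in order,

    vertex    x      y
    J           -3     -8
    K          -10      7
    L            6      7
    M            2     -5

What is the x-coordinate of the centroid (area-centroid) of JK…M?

Apply the surveyor's formula. First the cross-terms c_i = x_i·y_{i+1} − x_{i+1}·y_i:
  -101, -112, -44, -31  ⇒  2A = -288, A = -144.
Then Σ (x_i + x_{i+1})·c_i = 1440, so x̄ = 1440 / (6·(-144)) = -5/3.

-5/3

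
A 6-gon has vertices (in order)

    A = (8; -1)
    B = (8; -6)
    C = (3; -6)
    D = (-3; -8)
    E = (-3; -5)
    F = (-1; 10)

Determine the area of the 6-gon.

Cross-terms: -40, -30, -42, -9, -35, -79  ⇒  Σ = -235
Area = |Σ|/2 = 117.5.

117.5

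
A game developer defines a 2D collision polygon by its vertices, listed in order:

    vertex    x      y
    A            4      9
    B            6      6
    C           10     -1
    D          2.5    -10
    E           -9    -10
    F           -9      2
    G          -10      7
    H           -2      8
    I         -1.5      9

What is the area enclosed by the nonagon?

290.5

A→B: (4)(6) − (6)(9) = -30
B→C: (6)(-1) − (10)(6) = -66
C→D: (10)(-10) − (2.5)(-1) = -97.5
D→E: (2.5)(-10) − (-9)(-10) = -115
E→F: (-9)(2) − (-9)(-10) = -108
F→G: (-9)(7) − (-10)(2) = -43
G→H: (-10)(8) − (-2)(7) = -66
H→I: (-2)(9) − (-1.5)(8) = -6
I→A: (-1.5)(9) − (4)(9) = -49.5
Σ = -581
Area = |Σ|/2 = 290.5.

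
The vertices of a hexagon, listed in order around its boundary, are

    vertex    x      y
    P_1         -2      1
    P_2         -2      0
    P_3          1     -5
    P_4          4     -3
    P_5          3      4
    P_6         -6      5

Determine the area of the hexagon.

48.5

Apply the surveyor's formula: 2A = Σ (x_i·y_{i+1} − x_{i+1}·y_i), indices taken mod 6.
Σ = (2) + (10) + (17) + (25) + (39) + (4) = 97
Area = |Σ|/2 = 48.5.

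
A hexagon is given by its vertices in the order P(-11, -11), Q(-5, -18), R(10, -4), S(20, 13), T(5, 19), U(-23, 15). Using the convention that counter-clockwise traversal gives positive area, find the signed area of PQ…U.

899

Apply Gauss's area formula: 2A = Σ (x_i·y_{i+1} − x_{i+1}·y_i), indices taken mod 6.
Cross-terms: 143, 200, 210, 315, 512, 418  ⇒  Σ = 1798
Signed area = Σ/2 = 899 (positive ⇒ counter-clockwise traversal).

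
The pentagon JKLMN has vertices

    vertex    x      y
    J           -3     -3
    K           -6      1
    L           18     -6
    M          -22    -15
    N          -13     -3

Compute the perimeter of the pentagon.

96

|JK| = √((-3)² + (4)²) = √25 = 5
|KL| = √((24)² + (-7)²) = √625 = 25
|LM| = √((-40)² + (-9)²) = √1681 = 41
|MN| = √((9)² + (12)²) = √225 = 15
|NJ| = √((10)² + (0)²) = √100 = 10
Perimeter = 5 + 25 + 41 + 15 + 10 = 96.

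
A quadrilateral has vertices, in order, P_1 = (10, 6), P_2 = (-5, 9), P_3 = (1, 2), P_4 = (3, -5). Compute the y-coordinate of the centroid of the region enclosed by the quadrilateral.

282/79

Apply the shoelace formula. First the cross-terms c_i = x_i·y_{i+1} − x_{i+1}·y_i:
  120, -19, -11, 68  ⇒  2A = 158, A = 79.
Then Σ (y_i + y_{i+1})·c_i = 1692, so ȳ = 1692 / (6·79) = 282/79.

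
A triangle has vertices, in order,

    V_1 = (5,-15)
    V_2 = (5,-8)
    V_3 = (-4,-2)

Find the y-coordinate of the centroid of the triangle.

Apply Gauss's area formula. First the cross-terms c_i = x_i·y_{i+1} − x_{i+1}·y_i:
  35, -42, 70  ⇒  2A = 63, A = 31.5.
Then Σ (y_i + y_{i+1})·c_i = -1575, so ȳ = -1575 / (6·31.5) = -25/3.

-25/3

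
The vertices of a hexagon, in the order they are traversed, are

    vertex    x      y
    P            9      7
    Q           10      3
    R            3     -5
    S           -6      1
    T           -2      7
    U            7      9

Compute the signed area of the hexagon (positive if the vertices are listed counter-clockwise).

-134

Apply Gauss's area formula: 2A = Σ (x_i·y_{i+1} − x_{i+1}·y_i), indices taken mod 6.
Cross-terms: -43, -59, -27, -40, -67, -32  ⇒  Σ = -268
Signed area = Σ/2 = -134 (negative ⇒ clockwise traversal).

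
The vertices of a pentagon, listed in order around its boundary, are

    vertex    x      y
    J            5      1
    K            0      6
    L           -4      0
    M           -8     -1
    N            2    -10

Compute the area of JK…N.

96

J→K: (5)(6) − (0)(1) = 30
K→L: (0)(0) − (-4)(6) = 24
L→M: (-4)(-1) − (-8)(0) = 4
M→N: (-8)(-10) − (2)(-1) = 82
N→J: (2)(1) − (5)(-10) = 52
Σ = 192
Area = |Σ|/2 = 96.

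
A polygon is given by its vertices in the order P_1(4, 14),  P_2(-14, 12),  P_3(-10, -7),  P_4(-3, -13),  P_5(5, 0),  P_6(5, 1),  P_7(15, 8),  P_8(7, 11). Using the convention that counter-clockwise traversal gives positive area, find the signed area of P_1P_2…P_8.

414.5

Cross-terms: 244, 218, 109, 65, 5, 25, 109, 54  ⇒  Σ = 829
Signed area = Σ/2 = 414.5 (positive ⇒ counter-clockwise traversal).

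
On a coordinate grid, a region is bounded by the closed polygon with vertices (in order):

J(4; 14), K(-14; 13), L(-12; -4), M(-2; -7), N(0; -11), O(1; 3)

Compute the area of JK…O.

285.5

Σ = (248) + (212) + (76) + (22) + (11) + (2) = 571
Area = |Σ|/2 = 285.5.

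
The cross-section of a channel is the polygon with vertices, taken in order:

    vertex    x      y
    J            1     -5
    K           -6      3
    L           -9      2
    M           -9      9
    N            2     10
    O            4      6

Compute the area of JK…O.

118.5

Apply the shoelace (surveyor's) formula: 2A = Σ (x_i·y_{i+1} − x_{i+1}·y_i), indices taken mod 6.
Σ = (-27) + (15) + (-63) + (-108) + (-28) + (-26) = -237
Area = |Σ|/2 = 118.5.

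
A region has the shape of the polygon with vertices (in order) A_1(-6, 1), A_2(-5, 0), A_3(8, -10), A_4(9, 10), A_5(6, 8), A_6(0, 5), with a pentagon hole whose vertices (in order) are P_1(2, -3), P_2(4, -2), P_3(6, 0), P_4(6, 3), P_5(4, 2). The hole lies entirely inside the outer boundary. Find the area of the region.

Outer boundary:
Σ = (5) + (50) + (170) + (12) + (30) + (30) = 297
Area = |Σ|/2 = 148.5.
Hole:
Apply the shoelace formula: 2A = Σ (x_i·y_{i+1} − x_{i+1}·y_i), indices taken mod 5.
P_1→P_2: (2)(-2) − (4)(-3) = 8
P_2→P_3: (4)(0) − (6)(-2) = 12
P_3→P_4: (6)(3) − (6)(0) = 18
P_4→P_5: (6)(2) − (4)(3) = 0
P_5→P_1: (4)(-3) − (2)(2) = -16
Σ = 22
Area = |Σ|/2 = 11.
Net area = 148.5 − 11 = 137.5.

137.5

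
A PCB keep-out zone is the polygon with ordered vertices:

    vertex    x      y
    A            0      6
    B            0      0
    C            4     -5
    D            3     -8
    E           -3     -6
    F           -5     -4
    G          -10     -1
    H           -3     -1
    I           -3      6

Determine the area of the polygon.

72

A→B: (0)(0) − (0)(6) = 0
B→C: (0)(-5) − (4)(0) = 0
C→D: (4)(-8) − (3)(-5) = -17
D→E: (3)(-6) − (-3)(-8) = -42
E→F: (-3)(-4) − (-5)(-6) = -18
F→G: (-5)(-1) − (-10)(-4) = -35
G→H: (-10)(-1) − (-3)(-1) = 7
H→I: (-3)(6) − (-3)(-1) = -21
I→A: (-3)(6) − (0)(6) = -18
Σ = -144
Area = |Σ|/2 = 72.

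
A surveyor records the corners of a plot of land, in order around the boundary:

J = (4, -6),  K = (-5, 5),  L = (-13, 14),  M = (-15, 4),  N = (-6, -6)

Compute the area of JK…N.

J→K: (4)(5) − (-5)(-6) = -10
K→L: (-5)(14) − (-13)(5) = -5
L→M: (-13)(4) − (-15)(14) = 158
M→N: (-15)(-6) − (-6)(4) = 114
N→J: (-6)(-6) − (4)(-6) = 60
Σ = 317
Area = |Σ|/2 = 158.5.

158.5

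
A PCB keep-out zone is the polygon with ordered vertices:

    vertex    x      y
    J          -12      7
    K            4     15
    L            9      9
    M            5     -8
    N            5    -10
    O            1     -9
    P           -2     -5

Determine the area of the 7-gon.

283

J→K: (-12)(15) − (4)(7) = -208
K→L: (4)(9) − (9)(15) = -99
L→M: (9)(-8) − (5)(9) = -117
M→N: (5)(-10) − (5)(-8) = -10
N→O: (5)(-9) − (1)(-10) = -35
O→P: (1)(-5) − (-2)(-9) = -23
P→J: (-2)(7) − (-12)(-5) = -74
Σ = -566
Area = |Σ|/2 = 283.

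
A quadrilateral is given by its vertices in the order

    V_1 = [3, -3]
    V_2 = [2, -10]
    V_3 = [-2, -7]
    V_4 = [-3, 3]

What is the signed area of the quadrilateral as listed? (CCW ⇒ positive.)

-42.5

Apply the surveyor's formula: 2A = Σ (x_i·y_{i+1} − x_{i+1}·y_i), indices taken mod 4.
Cross-terms: -24, -34, -27, 0  ⇒  Σ = -85
Signed area = Σ/2 = -42.5 (negative ⇒ clockwise traversal).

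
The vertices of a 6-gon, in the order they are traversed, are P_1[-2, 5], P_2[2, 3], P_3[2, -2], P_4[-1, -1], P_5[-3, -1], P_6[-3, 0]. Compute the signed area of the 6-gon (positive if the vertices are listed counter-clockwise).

-25

Apply Gauss's area formula: 2A = Σ (x_i·y_{i+1} − x_{i+1}·y_i), indices taken mod 6.
Σ = (-16) + (-10) + (-4) + (-2) + (-3) + (-15) = -50
Signed area = Σ/2 = -25 (negative ⇒ clockwise traversal).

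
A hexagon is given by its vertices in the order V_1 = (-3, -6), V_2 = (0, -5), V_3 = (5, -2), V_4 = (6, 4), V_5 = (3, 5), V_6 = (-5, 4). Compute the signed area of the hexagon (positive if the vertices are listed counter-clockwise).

84.5

Apply the surveyor's formula: 2A = Σ (x_i·y_{i+1} − x_{i+1}·y_i), indices taken mod 6.
Cross-terms: 15, 25, 32, 18, 37, 42  ⇒  Σ = 169
Signed area = Σ/2 = 84.5 (positive ⇒ counter-clockwise traversal).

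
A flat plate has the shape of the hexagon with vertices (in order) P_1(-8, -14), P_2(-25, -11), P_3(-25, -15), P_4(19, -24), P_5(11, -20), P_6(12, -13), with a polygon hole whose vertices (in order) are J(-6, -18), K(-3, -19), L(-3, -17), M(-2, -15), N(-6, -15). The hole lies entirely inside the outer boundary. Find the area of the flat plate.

204.5

Outer boundary:
Apply the surveyor's formula: 2A = Σ (x_i·y_{i+1} − x_{i+1}·y_i), indices taken mod 6.
Σ = (-262) + (100) + (885) + (-116) + (97) + (-272) = 432
Area = |Σ|/2 = 216.
Hole:
Apply the shoelace formula: 2A = Σ (x_i·y_{i+1} − x_{i+1}·y_i), indices taken mod 5.
Σ = (60) + (-6) + (11) + (-60) + (18) = 23
Area = |Σ|/2 = 11.5.
Net area = 216 − 11.5 = 204.5.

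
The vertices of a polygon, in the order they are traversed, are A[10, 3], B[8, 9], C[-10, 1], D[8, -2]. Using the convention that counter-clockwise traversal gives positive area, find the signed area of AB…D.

Σ = (66) + (98) + (12) + (44) = 220
Signed area = Σ/2 = 110 (positive ⇒ counter-clockwise traversal).

110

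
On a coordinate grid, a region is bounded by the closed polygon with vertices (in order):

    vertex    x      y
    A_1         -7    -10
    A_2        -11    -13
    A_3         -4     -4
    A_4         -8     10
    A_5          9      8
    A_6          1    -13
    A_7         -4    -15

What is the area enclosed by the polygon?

255

Σ = (-19) + (-8) + (-72) + (-154) + (-125) + (-67) + (-65) = -510
Area = |Σ|/2 = 255.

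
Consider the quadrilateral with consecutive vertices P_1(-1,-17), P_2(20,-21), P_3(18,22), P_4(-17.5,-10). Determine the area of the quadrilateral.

835.75

Cross-terms: 361, 818, 205, 287.5  ⇒  Σ = 1671.5
Area = |Σ|/2 = 835.75.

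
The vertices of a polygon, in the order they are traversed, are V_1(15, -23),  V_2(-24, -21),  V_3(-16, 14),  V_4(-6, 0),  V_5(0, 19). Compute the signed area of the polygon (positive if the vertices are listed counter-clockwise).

Apply the shoelace formula: 2A = Σ (x_i·y_{i+1} − x_{i+1}·y_i), indices taken mod 5.
V_1→V_2: (15)(-21) − (-24)(-23) = -867
V_2→V_3: (-24)(14) − (-16)(-21) = -672
V_3→V_4: (-16)(0) − (-6)(14) = 84
V_4→V_5: (-6)(19) − (0)(0) = -114
V_5→V_1: (0)(-23) − (15)(19) = -285
Σ = -1854
Signed area = Σ/2 = -927 (negative ⇒ clockwise traversal).

-927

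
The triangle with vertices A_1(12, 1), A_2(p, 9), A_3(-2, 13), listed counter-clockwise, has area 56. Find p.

Write out the shoelace sum; only the two edges meeting at A_2 involve p:
2·Area = [(12·9 − p·1) + (p·13 − (-2)·9)] + -158
       = 12·p + -32 = 112
⇒ p = 12.

12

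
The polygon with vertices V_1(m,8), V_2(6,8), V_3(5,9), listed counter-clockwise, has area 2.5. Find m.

1

Write out the shoelace sum; only the two edges meeting at V_1 involve m:
2·Area = [(5·8 − m·9) + (m·8 − 6·8)] + 14
       = -1·m + 6 = 5
⇒ m = 1.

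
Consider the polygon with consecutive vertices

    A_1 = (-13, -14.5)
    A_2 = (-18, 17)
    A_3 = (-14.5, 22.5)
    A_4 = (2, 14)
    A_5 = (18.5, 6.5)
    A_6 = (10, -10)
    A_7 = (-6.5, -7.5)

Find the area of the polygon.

Cross-terms: -482, -158.5, -248, -246, -250, -140, -3.25  ⇒  Σ = -1527.75
Area = |Σ|/2 = 763.875.

763.875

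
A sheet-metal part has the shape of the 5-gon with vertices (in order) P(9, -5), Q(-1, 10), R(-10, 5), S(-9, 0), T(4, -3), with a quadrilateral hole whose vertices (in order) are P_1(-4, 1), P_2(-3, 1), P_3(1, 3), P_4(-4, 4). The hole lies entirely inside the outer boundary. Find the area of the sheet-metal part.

121

Outer boundary:
Apply the shoelace formula: 2A = Σ (x_i·y_{i+1} − x_{i+1}·y_i), indices taken mod 5.
Σ = (85) + (95) + (45) + (27) + (7) = 259
Area = |Σ|/2 = 129.5.
Hole:
Apply the shoelace formula: 2A = Σ (x_i·y_{i+1} − x_{i+1}·y_i), indices taken mod 4.
P_1→P_2: (-4)(1) − (-3)(1) = -1
P_2→P_3: (-3)(3) − (1)(1) = -10
P_3→P_4: (1)(4) − (-4)(3) = 16
P_4→P_1: (-4)(1) − (-4)(4) = 12
Σ = 17
Area = |Σ|/2 = 8.5.
Net area = 129.5 − 8.5 = 121.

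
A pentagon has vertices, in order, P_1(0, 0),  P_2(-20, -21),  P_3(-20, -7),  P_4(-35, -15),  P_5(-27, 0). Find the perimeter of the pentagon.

104

|P_1P_2| = √((-20)² + (-21)²) = √841 = 29
|P_2P_3| = √((0)² + (14)²) = √196 = 14
|P_3P_4| = √((-15)² + (-8)²) = √289 = 17
|P_4P_5| = √((8)² + (15)²) = √289 = 17
|P_5P_1| = √((27)² + (0)²) = √729 = 27
Perimeter = 29 + 14 + 17 + 17 + 27 = 104.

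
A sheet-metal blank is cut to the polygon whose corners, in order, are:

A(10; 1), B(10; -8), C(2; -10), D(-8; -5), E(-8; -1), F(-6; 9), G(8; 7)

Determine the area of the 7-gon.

Apply the surveyor's formula: 2A = Σ (x_i·y_{i+1} − x_{i+1}·y_i), indices taken mod 7.
Cross-terms: -90, -84, -90, -32, -78, -114, -62  ⇒  Σ = -550
Area = |Σ|/2 = 275.

275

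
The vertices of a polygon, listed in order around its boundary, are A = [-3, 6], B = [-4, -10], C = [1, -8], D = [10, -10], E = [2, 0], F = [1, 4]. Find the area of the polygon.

Apply the shoelace (surveyor's) formula: 2A = Σ (x_i·y_{i+1} − x_{i+1}·y_i), indices taken mod 6.
A→B: (-3)(-10) − (-4)(6) = 54
B→C: (-4)(-8) − (1)(-10) = 42
C→D: (1)(-10) − (10)(-8) = 70
D→E: (10)(0) − (2)(-10) = 20
E→F: (2)(4) − (1)(0) = 8
F→A: (1)(6) − (-3)(4) = 18
Σ = 212
Area = |Σ|/2 = 106.

106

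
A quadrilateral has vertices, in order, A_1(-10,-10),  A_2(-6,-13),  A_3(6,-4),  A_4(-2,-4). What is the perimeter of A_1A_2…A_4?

38

|A_1A_2| = √((4)² + (-3)²) = √25 = 5
|A_2A_3| = √((12)² + (9)²) = √225 = 15
|A_3A_4| = √((-8)² + (0)²) = √64 = 8
|A_4A_1| = √((-8)² + (-6)²) = √100 = 10
Perimeter = 5 + 15 + 8 + 10 = 38.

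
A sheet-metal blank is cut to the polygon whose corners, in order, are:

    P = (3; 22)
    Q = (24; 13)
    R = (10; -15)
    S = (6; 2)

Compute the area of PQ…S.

Σ = (-489) + (-490) + (110) + (126) = -743
Area = |Σ|/2 = 371.5.

371.5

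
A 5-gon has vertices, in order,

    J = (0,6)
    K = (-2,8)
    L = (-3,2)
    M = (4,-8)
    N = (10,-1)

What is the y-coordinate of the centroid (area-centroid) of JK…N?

Apply the shoelace (surveyor's) formula. First the cross-terms c_i = x_i·y_{i+1} − x_{i+1}·y_i:
  12, 20, 16, 76, 60  ⇒  2A = 184, A = 92.
Then Σ (y_i + y_{i+1})·c_i = -112, so ȳ = -112 / (6·92) = -14/69.

-14/69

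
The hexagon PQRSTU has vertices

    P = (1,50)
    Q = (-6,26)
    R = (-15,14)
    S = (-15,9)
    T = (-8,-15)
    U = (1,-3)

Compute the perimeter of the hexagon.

138

|PQ| = √((-7)² + (-24)²) = √625 = 25
|QR| = √((-9)² + (-12)²) = √225 = 15
|RS| = √((0)² + (-5)²) = √25 = 5
|ST| = √((7)² + (-24)²) = √625 = 25
|TU| = √((9)² + (12)²) = √225 = 15
|UP| = √((0)² + (53)²) = √2809 = 53
Perimeter = 25 + 15 + 5 + 25 + 15 + 53 = 138.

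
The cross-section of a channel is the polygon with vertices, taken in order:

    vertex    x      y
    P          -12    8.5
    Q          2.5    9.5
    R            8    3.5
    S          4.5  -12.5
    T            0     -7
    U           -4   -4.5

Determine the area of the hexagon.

Apply the shoelace (surveyor's) formula: 2A = Σ (x_i·y_{i+1} − x_{i+1}·y_i), indices taken mod 6.
Cross-terms: -135.25, -67.25, -115.75, -31.5, -28, -88  ⇒  Σ = -465.75
Area = |Σ|/2 = 232.875.

232.875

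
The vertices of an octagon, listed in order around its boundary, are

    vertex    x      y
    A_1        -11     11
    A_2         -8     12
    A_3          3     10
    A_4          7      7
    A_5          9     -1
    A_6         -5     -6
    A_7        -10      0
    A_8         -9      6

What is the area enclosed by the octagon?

245.5

Σ = (-44) + (-116) + (-49) + (-70) + (-59) + (-60) + (-60) + (-33) = -491
Area = |Σ|/2 = 245.5.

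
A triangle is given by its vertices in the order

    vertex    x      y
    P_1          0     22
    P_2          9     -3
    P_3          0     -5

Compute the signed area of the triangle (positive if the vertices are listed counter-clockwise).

P_1→P_2: (0)(-3) − (9)(22) = -198
P_2→P_3: (9)(-5) − (0)(-3) = -45
P_3→P_1: (0)(22) − (0)(-5) = 0
Σ = -243
Signed area = Σ/2 = -121.5 (negative ⇒ clockwise traversal).

-121.5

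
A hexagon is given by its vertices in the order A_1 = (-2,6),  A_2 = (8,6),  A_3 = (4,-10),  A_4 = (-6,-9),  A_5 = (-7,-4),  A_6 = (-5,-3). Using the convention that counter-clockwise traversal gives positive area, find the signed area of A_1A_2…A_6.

Apply Gauss's area formula: 2A = Σ (x_i·y_{i+1} − x_{i+1}·y_i), indices taken mod 6.
Σ = (-60) + (-104) + (-96) + (-39) + (1) + (-36) = -334
Signed area = Σ/2 = -167 (negative ⇒ clockwise traversal).

-167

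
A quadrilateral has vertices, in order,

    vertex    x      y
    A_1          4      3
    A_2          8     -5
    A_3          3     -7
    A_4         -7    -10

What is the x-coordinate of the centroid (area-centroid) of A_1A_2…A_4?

Apply the surveyor's formula. First the cross-terms c_i = x_i·y_{i+1} − x_{i+1}·y_i:
  -44, -41, -79, 19  ⇒  2A = -145, A = -72.5.
Then Σ (x_i + x_{i+1})·c_i = -720, so x̄ = -720 / (6·(-72.5)) = 48/29.

48/29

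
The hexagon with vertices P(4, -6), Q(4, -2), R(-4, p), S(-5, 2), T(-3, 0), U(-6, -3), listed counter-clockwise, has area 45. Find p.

The doubled signed area Σ (x_i y_{i+1} − x_{i+1} y_i) is linear in p.
With p=0 it equals 63; the coefficient of p is 9 (from the two edges through R).
So 9·p + 63 = 2·45 = 90 ⇒ p = 3.

3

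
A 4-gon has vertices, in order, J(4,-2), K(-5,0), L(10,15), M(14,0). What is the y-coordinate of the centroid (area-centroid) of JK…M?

Apply the shoelace formula. First the cross-terms c_i = x_i·y_{i+1} − x_{i+1}·y_i:
  -10, -75, -210, -28  ⇒  2A = -323, A = -161.5.
Then Σ (y_i + y_{i+1})·c_i = -4199, so ȳ = -4199 / (6·(-161.5)) = 13/3.

13/3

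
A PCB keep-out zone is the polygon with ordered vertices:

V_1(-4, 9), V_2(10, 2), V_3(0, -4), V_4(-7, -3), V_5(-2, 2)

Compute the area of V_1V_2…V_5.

98

Apply Gauss's area formula: 2A = Σ (x_i·y_{i+1} − x_{i+1}·y_i), indices taken mod 5.
Σ = (-98) + (-40) + (-28) + (-20) + (-10) = -196
Area = |Σ|/2 = 98.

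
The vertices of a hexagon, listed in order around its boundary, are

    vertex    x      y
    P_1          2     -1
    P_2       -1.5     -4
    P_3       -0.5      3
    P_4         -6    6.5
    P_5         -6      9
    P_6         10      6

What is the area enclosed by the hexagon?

Apply the surveyor's formula: 2A = Σ (x_i·y_{i+1} − x_{i+1}·y_i), indices taken mod 6.
Cross-terms: -9.5, -6.5, 14.75, -15, -126, -22  ⇒  Σ = -164.25
Area = |Σ|/2 = 82.125.

82.125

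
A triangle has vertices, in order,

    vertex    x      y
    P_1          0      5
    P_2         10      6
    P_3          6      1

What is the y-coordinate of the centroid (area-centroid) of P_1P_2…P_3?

4

Apply the surveyor's formula. First the cross-terms c_i = x_i·y_{i+1} − x_{i+1}·y_i:
  -50, -26, 30  ⇒  2A = -46, A = -23.
Then Σ (y_i + y_{i+1})·c_i = -552, so ȳ = -552 / (6·(-23)) = 4.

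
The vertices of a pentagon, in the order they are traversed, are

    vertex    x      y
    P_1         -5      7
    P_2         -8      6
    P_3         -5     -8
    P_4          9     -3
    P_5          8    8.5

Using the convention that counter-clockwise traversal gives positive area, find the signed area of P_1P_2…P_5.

203

Apply the shoelace (surveyor's) formula: 2A = Σ (x_i·y_{i+1} − x_{i+1}·y_i), indices taken mod 5.
P_1→P_2: (-5)(6) − (-8)(7) = 26
P_2→P_3: (-8)(-8) − (-5)(6) = 94
P_3→P_4: (-5)(-3) − (9)(-8) = 87
P_4→P_5: (9)(8.5) − (8)(-3) = 100.5
P_5→P_1: (8)(7) − (-5)(8.5) = 98.5
Σ = 406
Signed area = Σ/2 = 203 (positive ⇒ counter-clockwise traversal).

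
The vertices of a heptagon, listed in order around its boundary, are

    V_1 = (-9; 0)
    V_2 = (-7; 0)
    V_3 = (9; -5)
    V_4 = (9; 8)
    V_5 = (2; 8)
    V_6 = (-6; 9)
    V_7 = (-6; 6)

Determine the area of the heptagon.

173

Cross-terms: 0, 35, 117, 56, 66, 18, 54  ⇒  Σ = 346
Area = |Σ|/2 = 173.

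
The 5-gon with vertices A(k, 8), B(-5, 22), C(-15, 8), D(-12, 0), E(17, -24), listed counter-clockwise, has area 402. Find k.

-1

The doubled signed area Σ (x_i y_{i+1} − x_{i+1} y_i) is linear in k.
With k=0 it equals 850; the coefficient of k is 46 (from the two edges through A).
So 46·k + 850 = 2·402 = 804 ⇒ k = -1.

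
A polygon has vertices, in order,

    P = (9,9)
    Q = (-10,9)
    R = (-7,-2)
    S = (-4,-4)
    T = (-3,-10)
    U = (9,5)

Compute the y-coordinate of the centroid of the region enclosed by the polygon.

Apply Gauss's area formula. First the cross-terms c_i = x_i·y_{i+1} − x_{i+1}·y_i:
  171, 83, 20, 28, 75, 36  ⇒  2A = 413, A = 206.5.
Then Σ (y_i + y_{i+1})·c_i = 3276, so ȳ = 3276 / (6·206.5) = 156/59.

156/59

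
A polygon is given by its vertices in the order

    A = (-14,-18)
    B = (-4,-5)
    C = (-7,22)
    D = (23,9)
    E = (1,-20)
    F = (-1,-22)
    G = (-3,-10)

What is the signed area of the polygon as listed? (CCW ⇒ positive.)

-673.5

Apply the surveyor's formula: 2A = Σ (x_i·y_{i+1} − x_{i+1}·y_i), indices taken mod 7.
Σ = (-2) + (-123) + (-569) + (-469) + (-42) + (-56) + (-86) = -1347
Signed area = Σ/2 = -673.5 (negative ⇒ clockwise traversal).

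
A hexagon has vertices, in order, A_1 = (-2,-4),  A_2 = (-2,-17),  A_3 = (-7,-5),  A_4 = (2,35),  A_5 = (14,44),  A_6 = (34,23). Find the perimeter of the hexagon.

156

|A_1A_2| = √((0)² + (-13)²) = √169 = 13
|A_2A_3| = √((-5)² + (12)²) = √169 = 13
|A_3A_4| = √((9)² + (40)²) = √1681 = 41
|A_4A_5| = √((12)² + (9)²) = √225 = 15
|A_5A_6| = √((20)² + (-21)²) = √841 = 29
|A_6A_1| = √((-36)² + (-27)²) = √2025 = 45
Perimeter = 13 + 13 + 41 + 15 + 29 + 45 = 156.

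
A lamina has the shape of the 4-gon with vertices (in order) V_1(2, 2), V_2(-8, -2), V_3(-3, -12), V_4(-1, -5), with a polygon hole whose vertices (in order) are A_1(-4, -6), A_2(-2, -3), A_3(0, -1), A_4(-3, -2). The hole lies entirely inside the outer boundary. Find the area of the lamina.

Outer boundary:
Σ = (12) + (90) + (3) + (8) = 113
Area = |Σ|/2 = 56.5.
Hole:
Apply the surveyor's formula: 2A = Σ (x_i·y_{i+1} − x_{i+1}·y_i), indices taken mod 4.
Σ = (0) + (2) + (-3) + (10) = 9
Area = |Σ|/2 = 4.5.
Net area = 56.5 − 4.5 = 52.

52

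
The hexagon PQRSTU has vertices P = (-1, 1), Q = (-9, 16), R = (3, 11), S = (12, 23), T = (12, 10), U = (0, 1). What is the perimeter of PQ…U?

|PQ| = √((-8)² + (15)²) = √289 = 17
|QR| = √((12)² + (-5)²) = √169 = 13
|RS| = √((9)² + (12)²) = √225 = 15
|ST| = √((0)² + (-13)²) = √169 = 13
|TU| = √((-12)² + (-9)²) = √225 = 15
|UP| = √((-1)² + (0)²) = √1 = 1
Perimeter = 17 + 13 + 15 + 13 + 15 + 1 = 74.

74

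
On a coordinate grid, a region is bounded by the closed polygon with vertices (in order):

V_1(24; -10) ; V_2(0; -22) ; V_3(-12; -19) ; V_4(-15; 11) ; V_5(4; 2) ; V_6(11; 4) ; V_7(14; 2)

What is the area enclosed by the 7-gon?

Apply the shoelace (surveyor's) formula: 2A = Σ (x_i·y_{i+1} − x_{i+1}·y_i), indices taken mod 7.
Cross-terms: -528, -264, -417, -74, -6, -34, -188  ⇒  Σ = -1511
Area = |Σ|/2 = 755.5.

755.5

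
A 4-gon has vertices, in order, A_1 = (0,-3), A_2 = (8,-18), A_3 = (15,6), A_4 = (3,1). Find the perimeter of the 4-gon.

|A_1A_2| = √((8)² + (-15)²) = √289 = 17
|A_2A_3| = √((7)² + (24)²) = √625 = 25
|A_3A_4| = √((-12)² + (-5)²) = √169 = 13
|A_4A_1| = √((-3)² + (-4)²) = √25 = 5
Perimeter = 17 + 25 + 13 + 5 = 60.

60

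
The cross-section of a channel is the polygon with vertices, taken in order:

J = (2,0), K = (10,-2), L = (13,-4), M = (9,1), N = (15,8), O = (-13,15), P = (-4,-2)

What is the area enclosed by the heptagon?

Apply the surveyor's formula: 2A = Σ (x_i·y_{i+1} − x_{i+1}·y_i), indices taken mod 7.
Cross-terms: -4, -14, 49, 57, 329, 86, 4  ⇒  Σ = 507
Area = |Σ|/2 = 253.5.

253.5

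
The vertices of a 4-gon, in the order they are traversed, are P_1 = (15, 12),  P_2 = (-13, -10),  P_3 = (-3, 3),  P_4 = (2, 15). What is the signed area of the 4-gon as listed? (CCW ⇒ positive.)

Cross-terms: 6, -69, -51, -201  ⇒  Σ = -315
Signed area = Σ/2 = -157.5 (negative ⇒ clockwise traversal).

-157.5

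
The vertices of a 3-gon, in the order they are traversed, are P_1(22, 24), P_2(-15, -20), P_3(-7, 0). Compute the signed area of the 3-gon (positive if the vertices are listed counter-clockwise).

Apply the shoelace (surveyor's) formula: 2A = Σ (x_i·y_{i+1} − x_{i+1}·y_i), indices taken mod 3.
Cross-terms: -80, -140, -168  ⇒  Σ = -388
Signed area = Σ/2 = -194 (negative ⇒ clockwise traversal).

-194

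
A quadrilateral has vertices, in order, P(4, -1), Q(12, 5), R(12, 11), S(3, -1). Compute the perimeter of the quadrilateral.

32

|PQ| = √((8)² + (6)²) = √100 = 10
|QR| = √((0)² + (6)²) = √36 = 6
|RS| = √((-9)² + (-12)²) = √225 = 15
|SP| = √((1)² + (0)²) = √1 = 1
Perimeter = 10 + 6 + 15 + 1 = 32.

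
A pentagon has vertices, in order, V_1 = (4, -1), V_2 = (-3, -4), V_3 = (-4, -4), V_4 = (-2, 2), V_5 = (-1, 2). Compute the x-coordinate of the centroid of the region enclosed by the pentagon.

Apply the shoelace formula. First the cross-terms c_i = x_i·y_{i+1} − x_{i+1}·y_i:
  -19, -4, -16, -2, -7  ⇒  2A = -48, A = -24.
Then Σ (x_i + x_{i+1})·c_i = 90, so x̄ = 90 / (6·(-24)) = -0.625.

-0.625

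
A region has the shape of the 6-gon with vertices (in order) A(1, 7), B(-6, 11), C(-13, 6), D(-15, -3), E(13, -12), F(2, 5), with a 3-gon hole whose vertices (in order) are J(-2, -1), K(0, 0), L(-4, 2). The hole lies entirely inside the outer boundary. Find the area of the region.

Outer boundary:
Apply the shoelace formula: 2A = Σ (x_i·y_{i+1} − x_{i+1}·y_i), indices taken mod 6.
Σ = (53) + (107) + (129) + (219) + (89) + (9) = 606
Area = |Σ|/2 = 303.
Hole:
Apply the surveyor's formula: 2A = Σ (x_i·y_{i+1} − x_{i+1}·y_i), indices taken mod 3.
Cross-terms: 0, 0, 8  ⇒  Σ = 8
Area = |Σ|/2 = 4.
Net area = 303 − 4 = 299.

299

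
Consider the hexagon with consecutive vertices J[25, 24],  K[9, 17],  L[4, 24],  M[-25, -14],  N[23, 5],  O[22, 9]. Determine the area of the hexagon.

J→K: (25)(17) − (9)(24) = 209
K→L: (9)(24) − (4)(17) = 148
L→M: (4)(-14) − (-25)(24) = 544
M→N: (-25)(5) − (23)(-14) = 197
N→O: (23)(9) − (22)(5) = 97
O→J: (22)(24) − (25)(9) = 303
Σ = 1498
Area = |Σ|/2 = 749.

749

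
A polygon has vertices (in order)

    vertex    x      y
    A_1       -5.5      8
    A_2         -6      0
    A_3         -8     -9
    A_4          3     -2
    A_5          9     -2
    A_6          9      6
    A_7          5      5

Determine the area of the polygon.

155.75

Apply Gauss's area formula: 2A = Σ (x_i·y_{i+1} − x_{i+1}·y_i), indices taken mod 7.
Σ = (48) + (54) + (43) + (12) + (72) + (15) + (67.5) = 311.5
Area = |Σ|/2 = 155.75.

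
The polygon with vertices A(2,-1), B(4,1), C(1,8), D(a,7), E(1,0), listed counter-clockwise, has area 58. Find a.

-10

Write out the shoelace sum; only the two edges meeting at D involve a:
2·Area = [(1·7 − a·8) + (a·0 − 1·7)] + 36
       = -8·a + 36 = 116
⇒ a = -10.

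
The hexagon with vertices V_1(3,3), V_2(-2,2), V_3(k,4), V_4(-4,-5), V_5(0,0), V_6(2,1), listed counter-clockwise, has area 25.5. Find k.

The doubled signed area Σ (x_i y_{i+1} − x_{i+1} y_i) is linear in k.
With k=0 it equals 23; the coefficient of k is -7 (from the two edges through V_3).
So -7·k + 23 = 2·25.5 = 51 ⇒ k = -4.

-4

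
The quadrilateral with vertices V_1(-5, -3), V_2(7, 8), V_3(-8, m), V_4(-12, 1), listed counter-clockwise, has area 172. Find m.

The doubled signed area Σ (x_i y_{i+1} − x_{i+1} y_i) is linear in m.
With m=0 it equals 78; the coefficient of m is 19 (from the two edges through V_3).
So 19·m + 78 = 2·172 = 344 ⇒ m = 14.

14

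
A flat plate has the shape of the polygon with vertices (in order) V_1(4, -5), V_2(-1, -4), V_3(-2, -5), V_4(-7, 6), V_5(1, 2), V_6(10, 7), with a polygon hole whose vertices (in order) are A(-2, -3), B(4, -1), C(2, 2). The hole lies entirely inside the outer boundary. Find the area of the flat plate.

Outer boundary:
Apply the surveyor's formula: 2A = Σ (x_i·y_{i+1} − x_{i+1}·y_i), indices taken mod 6.
Σ = (-21) + (-3) + (-47) + (-20) + (-13) + (-78) = -182
Area = |Σ|/2 = 91.
Hole:
Apply Gauss's area formula: 2A = Σ (x_i·y_{i+1} − x_{i+1}·y_i), indices taken mod 3.
Σ = (14) + (10) + (-2) = 22
Area = |Σ|/2 = 11.
Net area = 91 − 11 = 80.

80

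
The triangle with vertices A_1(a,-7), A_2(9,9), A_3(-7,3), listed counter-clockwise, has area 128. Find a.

Write out the shoelace sum; only the two edges meeting at A_1 involve a:
2·Area = [((-7)·(-7) − a·3) + (a·9 − 9·(-7))] + 90
       = 6·a + 202 = 256
⇒ a = 9.

9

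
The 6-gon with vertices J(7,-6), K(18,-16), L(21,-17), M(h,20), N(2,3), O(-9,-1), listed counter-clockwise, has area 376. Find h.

Write out the shoelace sum; only the two edges meeting at M involve h:
2·Area = [(21·20 − h·(-17)) + (h·3 − 2·20)] + 112
       = 20·h + 492 = 752
⇒ h = 13.

13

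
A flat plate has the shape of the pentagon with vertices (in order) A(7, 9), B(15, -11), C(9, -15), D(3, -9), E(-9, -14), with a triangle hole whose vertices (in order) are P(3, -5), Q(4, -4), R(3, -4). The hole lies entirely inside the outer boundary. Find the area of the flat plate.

239.5

Outer boundary:
Cross-terms: -212, -126, -36, -123, 17  ⇒  Σ = -480
Area = |Σ|/2 = 240.
Hole:
Σ = (8) + (-4) + (-3) = 1
Area = |Σ|/2 = 0.5.
Net area = 240 − 0.5 = 239.5.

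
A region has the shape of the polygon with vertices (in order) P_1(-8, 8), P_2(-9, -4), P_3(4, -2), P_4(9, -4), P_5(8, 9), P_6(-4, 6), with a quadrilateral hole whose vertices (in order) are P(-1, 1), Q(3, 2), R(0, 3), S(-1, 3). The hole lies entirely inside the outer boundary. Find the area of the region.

Outer boundary:
Apply the shoelace (surveyor's) formula: 2A = Σ (x_i·y_{i+1} − x_{i+1}·y_i), indices taken mod 6.
Σ = (104) + (34) + (2) + (113) + (84) + (16) = 353
Area = |Σ|/2 = 176.5.
Hole:
Apply the shoelace formula: 2A = Σ (x_i·y_{i+1} − x_{i+1}·y_i), indices taken mod 4.
Cross-terms: -5, 9, 3, 2  ⇒  Σ = 9
Area = |Σ|/2 = 4.5.
Net area = 176.5 − 4.5 = 172.

172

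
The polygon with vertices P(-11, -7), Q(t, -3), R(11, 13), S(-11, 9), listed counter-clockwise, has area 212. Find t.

-3

Write out the shoelace sum; only the two edges meeting at Q involve t:
2·Area = [((-11)·(-3) − t·(-7)) + (t·13 − 11·(-3))] + 418
       = 20·t + 484 = 424
⇒ t = -3.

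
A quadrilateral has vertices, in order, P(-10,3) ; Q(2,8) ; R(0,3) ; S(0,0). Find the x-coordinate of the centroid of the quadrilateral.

Apply the shoelace (surveyor's) formula. First the cross-terms c_i = x_i·y_{i+1} − x_{i+1}·y_i:
  -86, 6, 0, 0  ⇒  2A = -80, A = -40.
Then Σ (x_i + x_{i+1})·c_i = 700, so x̄ = 700 / (6·(-40)) = -35/12.

-35/12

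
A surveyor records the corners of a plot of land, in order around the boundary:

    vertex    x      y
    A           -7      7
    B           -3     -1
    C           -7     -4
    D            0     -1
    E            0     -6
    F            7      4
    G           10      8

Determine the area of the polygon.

Apply Gauss's area formula: 2A = Σ (x_i·y_{i+1} − x_{i+1}·y_i), indices taken mod 7.
A→B: (-7)(-1) − (-3)(7) = 28
B→C: (-3)(-4) − (-7)(-1) = 5
C→D: (-7)(-1) − (0)(-4) = 7
D→E: (0)(-6) − (0)(-1) = 0
E→F: (0)(4) − (7)(-6) = 42
F→G: (7)(8) − (10)(4) = 16
G→A: (10)(7) − (-7)(8) = 126
Σ = 224
Area = |Σ|/2 = 112.

112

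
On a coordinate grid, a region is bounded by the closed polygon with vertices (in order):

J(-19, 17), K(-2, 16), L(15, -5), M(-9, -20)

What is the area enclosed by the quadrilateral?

689

Apply the surveyor's formula: 2A = Σ (x_i·y_{i+1} − x_{i+1}·y_i), indices taken mod 4.
J→K: (-19)(16) − (-2)(17) = -270
K→L: (-2)(-5) − (15)(16) = -230
L→M: (15)(-20) − (-9)(-5) = -345
M→J: (-9)(17) − (-19)(-20) = -533
Σ = -1378
Area = |Σ|/2 = 689.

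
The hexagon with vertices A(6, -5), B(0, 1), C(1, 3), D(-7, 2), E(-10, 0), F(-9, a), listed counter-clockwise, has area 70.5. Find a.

The doubled signed area Σ (x_i y_{i+1} − x_{i+1} y_i) is linear in a.
With a=0 it equals 93; the coefficient of a is -16 (from the two edges through F).
So -16·a + 93 = 2·70.5 = 141 ⇒ a = -3.

-3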